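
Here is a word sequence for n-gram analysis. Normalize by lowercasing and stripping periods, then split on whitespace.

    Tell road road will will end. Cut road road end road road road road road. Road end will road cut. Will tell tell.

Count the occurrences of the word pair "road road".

Scanning the 22 overlapping bigram windows for "road road":
  position 2–3: road road
  position 8–9: road road
  position 11–12: road road
  position 12–13: road road
  position 13–14: road road
  position 14–15: road road
  position 15–16: road road

7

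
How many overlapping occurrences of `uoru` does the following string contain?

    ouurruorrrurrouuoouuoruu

Sliding a length-4 window over the 24 characters (21 positions):
  position 20–23: uoru

1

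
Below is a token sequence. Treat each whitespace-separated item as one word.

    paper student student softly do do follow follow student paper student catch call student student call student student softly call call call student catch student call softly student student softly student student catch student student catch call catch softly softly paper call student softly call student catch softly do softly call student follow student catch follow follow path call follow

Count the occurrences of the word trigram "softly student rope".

0

Scanning the 58 overlapping trigram windows for "softly student rope":
  (none found)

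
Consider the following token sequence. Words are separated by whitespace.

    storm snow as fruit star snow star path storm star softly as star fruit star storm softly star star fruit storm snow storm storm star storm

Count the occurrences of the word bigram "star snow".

1

Scanning the 25 overlapping bigram windows for "star snow":
  position 5–6: star snow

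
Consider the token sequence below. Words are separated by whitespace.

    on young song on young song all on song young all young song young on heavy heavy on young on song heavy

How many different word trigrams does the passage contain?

22 tokens → 20 trigram windows in total.
Repeated trigrams (each contributes count−1 duplicates):
  on young song: 2
1 duplicate windows → 20 − 1 = 19 distinct.

19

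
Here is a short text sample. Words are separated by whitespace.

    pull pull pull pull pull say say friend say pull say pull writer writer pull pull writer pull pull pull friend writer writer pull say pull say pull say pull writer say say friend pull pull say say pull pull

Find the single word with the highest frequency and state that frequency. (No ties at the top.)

"pull", 20 times

Unigram frequencies (highest first):
  pull: 20
  say: 11
  writer: 6
  friend: 3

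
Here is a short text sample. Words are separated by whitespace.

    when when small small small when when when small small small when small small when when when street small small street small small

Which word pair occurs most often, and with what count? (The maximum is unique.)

Bigram frequencies (highest first):
  small small: 7
  when when: 5
  when small: 3
  small when: 3
  street small: 2
  when street: 1
  … (1 more, each ≤ 1)

"small small", 7 times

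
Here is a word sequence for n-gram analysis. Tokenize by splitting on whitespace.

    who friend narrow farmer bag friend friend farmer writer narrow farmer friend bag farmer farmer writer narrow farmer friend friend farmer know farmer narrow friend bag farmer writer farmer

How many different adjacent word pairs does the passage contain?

18

29 tokens → 28 bigram windows in total.
Repeated bigrams (each contributes count−1 duplicates):
  farmer writer: 3
  narrow farmer: 3
  bag farmer: 2
  farmer friend: 2
  friend bag: 2
  friend farmer: 2
  friend friend: 2
  writer narrow: 2
10 duplicate windows → 28 − 10 = 18 distinct.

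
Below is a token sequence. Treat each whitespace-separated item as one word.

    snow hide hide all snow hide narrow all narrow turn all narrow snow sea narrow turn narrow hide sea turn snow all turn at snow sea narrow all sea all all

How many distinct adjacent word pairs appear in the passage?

31 tokens → 30 bigram windows in total.
Repeated bigrams (each contributes count−1 duplicates):
  all narrow: 2
  narrow all: 2
  narrow turn: 2
  sea narrow: 2
  snow hide: 2
  snow sea: 2
6 duplicate windows → 30 − 6 = 24 distinct.

24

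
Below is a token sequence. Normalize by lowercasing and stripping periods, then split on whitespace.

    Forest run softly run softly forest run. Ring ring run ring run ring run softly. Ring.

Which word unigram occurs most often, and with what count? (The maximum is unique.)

"run", 6 times

Unigram frequencies (highest first):
  run: 6
  ring: 5
  softly: 3
  forest: 2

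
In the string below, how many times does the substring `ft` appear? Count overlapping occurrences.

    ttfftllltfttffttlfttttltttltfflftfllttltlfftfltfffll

6

Sliding a length-2 window over the 52 characters (51 positions):
  position 4–5: ft
  position 10–11: ft
  position 14–15: ft
  position 18–19: ft
  position 32–33: ft
  position 43–44: ft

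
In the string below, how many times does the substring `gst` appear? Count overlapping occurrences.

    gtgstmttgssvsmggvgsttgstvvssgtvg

3

Sliding a length-3 window over the 32 characters (30 positions):
  position 3–5: gst
  position 18–20: gst
  position 22–24: gst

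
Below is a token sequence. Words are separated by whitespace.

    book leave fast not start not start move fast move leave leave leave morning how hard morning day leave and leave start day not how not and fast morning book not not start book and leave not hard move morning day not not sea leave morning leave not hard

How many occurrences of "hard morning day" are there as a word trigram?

Scanning the 47 overlapping trigram windows for "hard morning day":
  position 16–18: hard morning day

1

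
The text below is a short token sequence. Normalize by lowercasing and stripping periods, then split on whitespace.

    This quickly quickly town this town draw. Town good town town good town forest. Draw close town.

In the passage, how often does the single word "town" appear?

Scanning the 17 tokens for "town":
  position 4: town
  position 6: town
  position 8: town
  position 10: town
  position 11: town
  position 13: town
  position 17: town

7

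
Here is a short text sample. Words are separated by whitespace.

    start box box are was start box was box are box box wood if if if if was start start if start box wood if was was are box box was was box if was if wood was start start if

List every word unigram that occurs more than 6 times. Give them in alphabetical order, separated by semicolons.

Unigram counts meeting the condition (more than 6 times):
  box: 10
  if: 9
  start: 7
  was: 9

box; if; start; was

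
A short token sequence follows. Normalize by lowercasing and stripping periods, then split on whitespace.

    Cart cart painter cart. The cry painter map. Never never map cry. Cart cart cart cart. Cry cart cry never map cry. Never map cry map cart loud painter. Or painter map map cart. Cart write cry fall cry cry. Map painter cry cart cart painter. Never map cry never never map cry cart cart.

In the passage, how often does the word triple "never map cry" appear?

Scanning the 53 overlapping trigram windows for "never map cry":
  position 10–12: never map cry
  position 20–22: never map cry
  position 23–25: never map cry
  position 47–49: never map cry
  position 51–53: never map cry

5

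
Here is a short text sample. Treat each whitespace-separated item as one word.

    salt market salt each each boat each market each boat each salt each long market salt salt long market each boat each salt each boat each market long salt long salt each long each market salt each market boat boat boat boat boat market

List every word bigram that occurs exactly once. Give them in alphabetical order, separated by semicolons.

Bigram counts meeting the condition (exactly once):
  boat market: 1
  each each: 1
  long each: 1
  market boat: 1
  market long: 1
  salt market: 1
  salt salt: 1

boat market; each each; long each; market boat; market long; salt market; salt salt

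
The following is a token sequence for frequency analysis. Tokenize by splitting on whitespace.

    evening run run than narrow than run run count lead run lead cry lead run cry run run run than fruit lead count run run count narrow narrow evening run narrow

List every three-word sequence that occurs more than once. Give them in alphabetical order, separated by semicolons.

run run count; run run than

Trigram counts meeting the condition (more than once):
  run run count: 2
  run run than: 2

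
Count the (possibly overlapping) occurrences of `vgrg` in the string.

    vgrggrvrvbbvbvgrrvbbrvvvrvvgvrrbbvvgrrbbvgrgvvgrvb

2

Sliding a length-4 window over the 50 characters (47 positions):
  position 1–4: vgrg
  position 41–44: vgrg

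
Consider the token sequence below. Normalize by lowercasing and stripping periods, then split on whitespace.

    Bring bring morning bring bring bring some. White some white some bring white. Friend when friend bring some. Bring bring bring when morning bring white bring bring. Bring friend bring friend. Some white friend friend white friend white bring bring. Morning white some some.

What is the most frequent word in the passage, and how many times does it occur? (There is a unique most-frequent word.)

"bring", 17 times

Unigram frequencies (highest first):
  bring: 17
  white: 8
  some: 7
  friend: 7
  morning: 3
  when: 2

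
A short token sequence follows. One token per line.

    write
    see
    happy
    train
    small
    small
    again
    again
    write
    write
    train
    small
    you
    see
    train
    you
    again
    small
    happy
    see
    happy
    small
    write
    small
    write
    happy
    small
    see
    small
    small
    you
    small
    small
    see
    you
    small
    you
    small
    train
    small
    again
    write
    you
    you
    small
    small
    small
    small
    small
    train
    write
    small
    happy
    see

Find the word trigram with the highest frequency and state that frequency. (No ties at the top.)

"small small small", 3 times

Trigram frequencies (highest first):
  small small small: 3
  small happy see: 2
  small you small: 2
  you small small: 2
  write see happy: 1
  see happy train: 1
  … (41 more, each ≤ 1)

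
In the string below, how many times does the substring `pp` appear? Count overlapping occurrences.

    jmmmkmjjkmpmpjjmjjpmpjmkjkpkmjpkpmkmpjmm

Sliding a length-2 window over the 40 characters (39 positions):
  (no match at any position)

0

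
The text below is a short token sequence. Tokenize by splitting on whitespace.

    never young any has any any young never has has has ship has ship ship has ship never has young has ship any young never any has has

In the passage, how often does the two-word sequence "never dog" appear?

0

Scanning the 27 overlapping bigram windows for "never dog":
  (none found)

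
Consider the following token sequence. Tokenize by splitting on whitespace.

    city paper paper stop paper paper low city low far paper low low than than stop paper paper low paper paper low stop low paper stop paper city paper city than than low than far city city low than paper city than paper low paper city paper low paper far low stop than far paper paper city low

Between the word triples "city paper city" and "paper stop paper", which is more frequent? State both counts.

"paper stop paper" (2 vs 1)

"city paper city": 1 occurrence
"paper stop paper": 2 occurrences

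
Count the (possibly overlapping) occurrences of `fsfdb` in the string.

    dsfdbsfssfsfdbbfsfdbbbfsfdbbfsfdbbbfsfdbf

Sliding a length-5 window over the 41 characters (37 positions):
  position 10–14: fsfdb
  position 16–20: fsfdb
  position 23–27: fsfdb
  position 29–33: fsfdb
  position 36–40: fsfdb

5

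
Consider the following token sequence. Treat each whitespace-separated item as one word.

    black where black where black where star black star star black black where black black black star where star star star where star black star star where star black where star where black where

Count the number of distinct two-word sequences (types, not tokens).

8

34 tokens → 33 bigram windows in total.
Repeated bigrams (each contributes count−1 duplicates):
  black where: 6
  where star: 5
  star black: 4
  star star: 4
  star where: 4
  where black: 4
  black black: 3
  black star: 3
25 duplicate windows → 33 − 25 = 8 distinct.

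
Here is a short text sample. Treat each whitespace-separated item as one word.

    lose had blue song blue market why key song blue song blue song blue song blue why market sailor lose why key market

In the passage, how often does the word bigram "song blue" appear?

Scanning the 22 overlapping bigram windows for "song blue":
  position 4–5: song blue
  position 9–10: song blue
  position 11–12: song blue
  position 13–14: song blue
  position 15–16: song blue

5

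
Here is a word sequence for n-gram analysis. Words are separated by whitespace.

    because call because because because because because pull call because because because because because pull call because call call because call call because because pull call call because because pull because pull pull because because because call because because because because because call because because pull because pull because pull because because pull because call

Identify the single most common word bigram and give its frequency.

Bigram frequencies (highest first):
  because because: 18
  because pull: 9
  call because: 8
  because call: 6
  pull because: 6
  pull call: 3
  … (2 more, each ≤ 3)

"because because", 18 times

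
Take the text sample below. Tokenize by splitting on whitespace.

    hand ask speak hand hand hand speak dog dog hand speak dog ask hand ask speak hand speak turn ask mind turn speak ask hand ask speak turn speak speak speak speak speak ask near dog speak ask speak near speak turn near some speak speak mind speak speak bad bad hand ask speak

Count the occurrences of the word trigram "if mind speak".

0

Scanning the 52 overlapping trigram windows for "if mind speak":
  (none found)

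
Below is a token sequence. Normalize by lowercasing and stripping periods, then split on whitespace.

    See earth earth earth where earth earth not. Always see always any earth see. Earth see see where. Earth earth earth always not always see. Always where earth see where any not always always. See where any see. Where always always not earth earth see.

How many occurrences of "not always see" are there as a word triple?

Scanning the 43 overlapping trigram windows for "not always see":
  position 8–10: not always see
  position 23–25: not always see

2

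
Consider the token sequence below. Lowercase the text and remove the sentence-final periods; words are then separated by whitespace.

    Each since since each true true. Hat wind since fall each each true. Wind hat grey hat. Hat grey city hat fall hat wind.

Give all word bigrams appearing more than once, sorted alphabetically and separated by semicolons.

Bigram counts meeting the condition (more than once):
  each true: 2
  hat grey: 2
  hat wind: 2

each true; hat grey; hat wind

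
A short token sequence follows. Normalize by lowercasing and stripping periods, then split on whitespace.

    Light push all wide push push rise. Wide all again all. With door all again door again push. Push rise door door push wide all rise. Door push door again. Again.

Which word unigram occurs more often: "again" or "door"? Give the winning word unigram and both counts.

"again": 5 occurrences
"door": 6 occurrences

"door" (6 vs 5)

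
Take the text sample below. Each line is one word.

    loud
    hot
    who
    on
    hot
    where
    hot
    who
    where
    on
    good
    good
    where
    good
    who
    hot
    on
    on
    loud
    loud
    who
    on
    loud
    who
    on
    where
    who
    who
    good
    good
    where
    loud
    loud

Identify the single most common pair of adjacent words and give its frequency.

"who on", 3 times

Bigram frequencies (highest first):
  who on: 3
  hot who: 2
  good good: 2
  good where: 2
  on loud: 2
  loud loud: 2
  … (18 more, each ≤ 2)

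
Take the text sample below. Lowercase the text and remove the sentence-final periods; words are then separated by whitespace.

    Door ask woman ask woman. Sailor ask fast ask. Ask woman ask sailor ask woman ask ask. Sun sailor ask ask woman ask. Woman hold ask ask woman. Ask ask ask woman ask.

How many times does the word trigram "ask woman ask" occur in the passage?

6

Scanning the 31 overlapping trigram windows for "ask woman ask":
  position 2–4: ask woman ask
  position 10–12: ask woman ask
  position 14–16: ask woman ask
  position 21–23: ask woman ask
  position 27–29: ask woman ask
  position 31–33: ask woman ask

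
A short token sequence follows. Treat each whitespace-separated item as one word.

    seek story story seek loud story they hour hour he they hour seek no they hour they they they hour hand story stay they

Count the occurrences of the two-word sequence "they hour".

4

Scanning the 23 overlapping bigram windows for "they hour":
  position 7–8: they hour
  position 11–12: they hour
  position 15–16: they hour
  position 19–20: they hour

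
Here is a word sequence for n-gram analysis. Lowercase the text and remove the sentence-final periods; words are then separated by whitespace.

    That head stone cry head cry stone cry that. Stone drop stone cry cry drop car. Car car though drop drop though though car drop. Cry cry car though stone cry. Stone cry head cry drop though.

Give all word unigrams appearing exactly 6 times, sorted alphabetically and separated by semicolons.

Unigram counts meeting the condition (exactly 6 times):
  drop: 6
  stone: 6

drop; stone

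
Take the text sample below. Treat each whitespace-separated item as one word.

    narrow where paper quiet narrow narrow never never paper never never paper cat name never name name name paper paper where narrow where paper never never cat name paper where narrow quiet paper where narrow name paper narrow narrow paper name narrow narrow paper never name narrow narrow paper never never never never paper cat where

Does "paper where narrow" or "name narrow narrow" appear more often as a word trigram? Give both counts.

"paper where narrow": 3 occurrences
"name narrow narrow": 2 occurrences

"paper where narrow" (3 vs 2)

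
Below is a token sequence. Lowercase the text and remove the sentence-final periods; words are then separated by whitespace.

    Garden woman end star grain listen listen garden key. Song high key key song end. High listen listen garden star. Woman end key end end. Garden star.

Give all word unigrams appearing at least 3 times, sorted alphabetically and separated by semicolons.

end; garden; key; listen; star

Unigram counts meeting the condition (at least 3 times):
  end: 5
  garden: 4
  key: 4
  listen: 4
  star: 3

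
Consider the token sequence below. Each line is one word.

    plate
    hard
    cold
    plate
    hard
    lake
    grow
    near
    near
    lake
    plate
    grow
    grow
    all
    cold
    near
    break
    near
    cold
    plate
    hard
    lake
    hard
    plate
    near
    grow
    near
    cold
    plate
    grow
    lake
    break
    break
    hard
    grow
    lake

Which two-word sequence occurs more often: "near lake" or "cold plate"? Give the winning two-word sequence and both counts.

"near lake": 1 occurrence
"cold plate": 3 occurrences

"cold plate" (3 vs 1)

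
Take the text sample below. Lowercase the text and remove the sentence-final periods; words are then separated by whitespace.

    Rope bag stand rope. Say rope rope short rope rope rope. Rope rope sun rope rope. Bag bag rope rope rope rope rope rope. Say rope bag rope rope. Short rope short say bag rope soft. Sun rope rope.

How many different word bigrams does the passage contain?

16

39 tokens → 38 bigram windows in total.
Repeated bigrams (each contributes count−1 duplicates):
  rope rope: 13
  bag rope: 3
  rope bag: 3
  rope short: 3
  rope say: 2
  say rope: 2
  short rope: 2
  sun rope: 2
22 duplicate windows → 38 − 22 = 16 distinct.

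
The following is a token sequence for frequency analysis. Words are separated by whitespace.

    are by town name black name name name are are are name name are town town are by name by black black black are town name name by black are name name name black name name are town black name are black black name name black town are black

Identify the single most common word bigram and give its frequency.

Bigram frequencies (highest first):
  name name: 8
  black name: 4
  name are: 4
  name black: 3
  are town: 3
  black black: 3
  … (14 more, each ≤ 2)

"name name", 8 times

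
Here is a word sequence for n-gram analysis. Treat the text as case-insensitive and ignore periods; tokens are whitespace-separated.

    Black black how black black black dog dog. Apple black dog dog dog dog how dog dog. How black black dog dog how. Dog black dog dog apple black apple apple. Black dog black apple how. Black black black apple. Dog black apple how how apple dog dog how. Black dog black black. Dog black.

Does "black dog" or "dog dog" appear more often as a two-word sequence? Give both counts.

"black dog": 7 occurrences
"dog dog": 8 occurrences

"dog dog" (8 vs 7)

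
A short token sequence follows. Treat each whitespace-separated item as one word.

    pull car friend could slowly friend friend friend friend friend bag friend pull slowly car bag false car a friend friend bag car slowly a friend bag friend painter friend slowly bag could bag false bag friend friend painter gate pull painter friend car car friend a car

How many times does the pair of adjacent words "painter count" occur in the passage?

0

Scanning the 47 overlapping bigram windows for "painter count":
  (none found)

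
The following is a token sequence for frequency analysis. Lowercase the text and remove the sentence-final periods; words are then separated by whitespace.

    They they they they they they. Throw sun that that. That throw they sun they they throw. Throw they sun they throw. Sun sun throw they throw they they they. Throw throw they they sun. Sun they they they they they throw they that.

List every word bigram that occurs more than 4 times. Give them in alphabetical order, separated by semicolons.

they they; they throw; throw they

Bigram counts meeting the condition (more than 4 times):
  they they: 13
  they throw: 6
  throw they: 6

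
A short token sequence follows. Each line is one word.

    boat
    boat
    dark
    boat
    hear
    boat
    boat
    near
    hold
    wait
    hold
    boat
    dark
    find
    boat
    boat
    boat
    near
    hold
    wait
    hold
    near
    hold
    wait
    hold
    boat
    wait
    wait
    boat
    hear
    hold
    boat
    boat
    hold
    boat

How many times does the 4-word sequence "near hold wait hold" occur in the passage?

Scanning the 32 overlapping 4-gram windows for "near hold wait hold":
  position 8–11: near hold wait hold
  position 18–21: near hold wait hold
  position 22–25: near hold wait hold

3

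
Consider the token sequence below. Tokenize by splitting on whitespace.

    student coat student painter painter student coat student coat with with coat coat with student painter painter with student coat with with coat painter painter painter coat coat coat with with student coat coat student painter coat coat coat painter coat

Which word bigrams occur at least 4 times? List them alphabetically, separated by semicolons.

Bigram counts meeting the condition (at least 4 times):
  coat coat: 6
  coat with: 4
  painter painter: 4
  student coat: 5

coat coat; coat with; painter painter; student coat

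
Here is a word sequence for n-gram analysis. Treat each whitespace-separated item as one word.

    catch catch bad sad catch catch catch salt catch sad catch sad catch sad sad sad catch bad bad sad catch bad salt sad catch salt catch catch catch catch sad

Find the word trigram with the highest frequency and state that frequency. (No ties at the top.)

"catch catch catch", 3 times

Trigram frequencies (highest first):
  catch catch catch: 3
  bad sad catch: 2
  catch salt catch: 2
  catch sad catch: 2
  sad catch sad: 2
  sad catch bad: 2
  … (16 more, each ≤ 1)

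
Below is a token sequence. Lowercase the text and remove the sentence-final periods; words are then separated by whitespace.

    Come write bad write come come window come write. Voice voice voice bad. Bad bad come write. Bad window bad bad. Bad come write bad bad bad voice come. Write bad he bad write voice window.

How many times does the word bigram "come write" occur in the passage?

Scanning the 35 overlapping bigram windows for "come write":
  position 1–2: come write
  position 8–9: come write
  position 16–17: come write
  position 23–24: come write
  position 29–30: come write

5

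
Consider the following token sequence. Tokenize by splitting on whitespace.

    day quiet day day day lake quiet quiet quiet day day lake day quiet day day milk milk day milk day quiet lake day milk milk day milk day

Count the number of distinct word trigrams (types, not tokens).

19

29 tokens → 27 trigram windows in total.
Repeated trigrams (each contributes count−1 duplicates):
  quiet day day: 3
  day day lake: 2
  day milk day: 2
  day milk milk: 2
  day quiet day: 2
  milk day milk: 2
  milk milk day: 2
8 duplicate windows → 27 − 8 = 19 distinct.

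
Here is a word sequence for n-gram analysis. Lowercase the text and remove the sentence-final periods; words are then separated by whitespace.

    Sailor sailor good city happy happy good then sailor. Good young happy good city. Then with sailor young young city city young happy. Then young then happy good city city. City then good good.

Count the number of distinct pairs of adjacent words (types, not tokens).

34 tokens → 33 bigram windows in total.
Repeated bigrams (each contributes count−1 duplicates):
  city city: 3
  good city: 3
  happy good: 3
  city then: 2
  sailor good: 2
  young happy: 2
9 duplicate windows → 33 − 9 = 24 distinct.

24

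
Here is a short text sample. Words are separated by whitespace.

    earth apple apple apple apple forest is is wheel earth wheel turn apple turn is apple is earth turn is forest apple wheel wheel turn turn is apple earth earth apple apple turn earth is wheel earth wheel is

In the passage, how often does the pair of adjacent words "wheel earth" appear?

Scanning the 38 overlapping bigram windows for "wheel earth":
  position 9–10: wheel earth
  position 36–37: wheel earth

2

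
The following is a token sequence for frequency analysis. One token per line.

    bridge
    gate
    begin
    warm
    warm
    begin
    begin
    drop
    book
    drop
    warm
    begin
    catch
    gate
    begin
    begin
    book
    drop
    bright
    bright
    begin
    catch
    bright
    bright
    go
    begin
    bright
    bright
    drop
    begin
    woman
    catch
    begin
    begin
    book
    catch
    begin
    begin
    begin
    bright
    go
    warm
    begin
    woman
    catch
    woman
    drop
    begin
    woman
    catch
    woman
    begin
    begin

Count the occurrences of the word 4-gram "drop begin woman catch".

Scanning the 50 overlapping 4-gram windows for "drop begin woman catch":
  position 29–32: drop begin woman catch
  position 47–50: drop begin woman catch

2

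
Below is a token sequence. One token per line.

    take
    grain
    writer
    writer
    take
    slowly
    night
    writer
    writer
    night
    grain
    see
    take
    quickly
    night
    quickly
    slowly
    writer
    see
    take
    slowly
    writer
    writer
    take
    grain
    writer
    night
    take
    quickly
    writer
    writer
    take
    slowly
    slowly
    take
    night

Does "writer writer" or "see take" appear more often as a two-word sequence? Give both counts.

"writer writer": 4 occurrences
"see take": 2 occurrences

"writer writer" (4 vs 2)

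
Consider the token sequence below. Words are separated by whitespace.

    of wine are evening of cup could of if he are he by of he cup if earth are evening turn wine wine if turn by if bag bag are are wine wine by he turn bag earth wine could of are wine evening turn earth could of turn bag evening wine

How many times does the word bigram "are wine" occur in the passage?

2

Scanning the 51 overlapping bigram windows for "are wine":
  position 31–32: are wine
  position 42–43: are wine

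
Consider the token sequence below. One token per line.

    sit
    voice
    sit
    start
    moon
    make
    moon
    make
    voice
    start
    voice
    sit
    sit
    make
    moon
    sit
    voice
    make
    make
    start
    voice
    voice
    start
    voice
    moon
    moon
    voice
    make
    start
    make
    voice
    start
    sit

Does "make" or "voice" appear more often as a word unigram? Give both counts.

"make": 7 occurrences
"voice": 9 occurrences

"voice" (9 vs 7)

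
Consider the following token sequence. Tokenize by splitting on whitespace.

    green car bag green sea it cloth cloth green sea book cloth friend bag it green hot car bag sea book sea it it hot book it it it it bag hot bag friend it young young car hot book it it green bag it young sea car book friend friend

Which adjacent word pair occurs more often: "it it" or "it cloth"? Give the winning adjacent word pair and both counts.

"it it": 5 occurrences
"it cloth": 1 occurrence

"it it" (5 vs 1)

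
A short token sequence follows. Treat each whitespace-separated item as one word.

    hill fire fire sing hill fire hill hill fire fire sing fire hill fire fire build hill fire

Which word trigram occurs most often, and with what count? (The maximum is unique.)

Trigram frequencies (highest first):
  hill fire fire: 3
  fire fire sing: 2
  fire sing hill: 1
  sing hill fire: 1
  hill fire hill: 1
  fire hill hill: 1
  … (7 more, each ≤ 1)

"hill fire fire", 3 times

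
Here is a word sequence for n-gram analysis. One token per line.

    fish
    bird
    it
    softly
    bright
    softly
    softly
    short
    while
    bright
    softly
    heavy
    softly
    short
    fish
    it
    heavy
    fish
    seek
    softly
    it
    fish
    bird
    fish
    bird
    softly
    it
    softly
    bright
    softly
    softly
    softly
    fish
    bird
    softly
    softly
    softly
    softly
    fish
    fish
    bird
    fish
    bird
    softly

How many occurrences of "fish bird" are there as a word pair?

6

Scanning the 43 overlapping bigram windows for "fish bird":
  position 1–2: fish bird
  position 22–23: fish bird
  position 24–25: fish bird
  position 33–34: fish bird
  position 40–41: fish bird
  position 42–43: fish bird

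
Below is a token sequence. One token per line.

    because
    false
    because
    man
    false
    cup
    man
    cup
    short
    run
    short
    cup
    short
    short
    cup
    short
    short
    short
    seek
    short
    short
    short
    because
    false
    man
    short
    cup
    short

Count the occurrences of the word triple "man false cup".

1

Scanning the 26 overlapping trigram windows for "man false cup":
  position 4–6: man false cup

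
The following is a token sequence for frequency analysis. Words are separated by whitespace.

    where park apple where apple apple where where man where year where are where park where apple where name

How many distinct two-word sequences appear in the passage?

14

19 tokens → 18 bigram windows in total.
Repeated bigrams (each contributes count−1 duplicates):
  apple where: 3
  where apple: 2
  where park: 2
4 duplicate windows → 18 − 4 = 14 distinct.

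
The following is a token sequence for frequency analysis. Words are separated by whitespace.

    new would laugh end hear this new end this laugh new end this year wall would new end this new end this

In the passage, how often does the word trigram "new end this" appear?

4

Scanning the 20 overlapping trigram windows for "new end this":
  position 7–9: new end this
  position 11–13: new end this
  position 17–19: new end this
  position 20–22: new end this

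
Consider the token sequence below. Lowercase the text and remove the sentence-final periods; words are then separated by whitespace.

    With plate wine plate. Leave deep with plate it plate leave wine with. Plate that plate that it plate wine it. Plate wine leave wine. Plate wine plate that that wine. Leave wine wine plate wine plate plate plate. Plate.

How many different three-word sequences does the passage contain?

40 tokens → 38 trigram windows in total.
Repeated trigrams (each contributes count−1 duplicates):
  plate wine plate: 3
  it plate wine: 2
  plate plate plate: 2
  wine leave wine: 2
  wine plate wine: 2
6 duplicate windows → 38 − 6 = 32 distinct.

32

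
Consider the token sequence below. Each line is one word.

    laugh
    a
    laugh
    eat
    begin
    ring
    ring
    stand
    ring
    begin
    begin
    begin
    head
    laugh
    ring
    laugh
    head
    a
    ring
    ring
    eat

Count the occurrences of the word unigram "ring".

Scanning the 21 tokens for "ring":
  position 6: ring
  position 7: ring
  position 9: ring
  position 15: ring
  position 19: ring
  position 20: ring

6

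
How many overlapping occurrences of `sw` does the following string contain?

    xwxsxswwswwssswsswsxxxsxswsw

Sliding a length-2 window over the 28 characters (27 positions):
  position 6–7: sw
  position 9–10: sw
  position 14–15: sw
  position 17–18: sw
  position 25–26: sw
  position 27–28: sw

6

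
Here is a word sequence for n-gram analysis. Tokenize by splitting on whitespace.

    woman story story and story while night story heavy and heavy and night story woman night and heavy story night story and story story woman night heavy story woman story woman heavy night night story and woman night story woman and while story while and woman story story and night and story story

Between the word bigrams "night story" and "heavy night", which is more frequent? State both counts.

"night story" (5 vs 1)

"night story": 5 occurrences
"heavy night": 1 occurrence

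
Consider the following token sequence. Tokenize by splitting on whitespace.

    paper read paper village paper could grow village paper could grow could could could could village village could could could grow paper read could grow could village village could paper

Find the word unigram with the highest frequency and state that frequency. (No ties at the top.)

"could", 12 times

Unigram frequencies (highest first):
  could: 12
  paper: 6
  village: 6
  grow: 4
  read: 2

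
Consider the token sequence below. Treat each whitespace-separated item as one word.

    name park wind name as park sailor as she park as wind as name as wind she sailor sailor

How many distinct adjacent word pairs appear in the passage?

19 tokens → 18 bigram windows in total.
Repeated bigrams (each contributes count−1 duplicates):
  as wind: 2
  name as: 2
2 duplicate windows → 18 − 2 = 16 distinct.

16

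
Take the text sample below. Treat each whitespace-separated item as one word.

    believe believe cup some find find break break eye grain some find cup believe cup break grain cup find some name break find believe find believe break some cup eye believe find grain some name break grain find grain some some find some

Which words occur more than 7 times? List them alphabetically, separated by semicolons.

Unigram counts meeting the condition (more than 7 times):
  find: 9
  some: 8

find; some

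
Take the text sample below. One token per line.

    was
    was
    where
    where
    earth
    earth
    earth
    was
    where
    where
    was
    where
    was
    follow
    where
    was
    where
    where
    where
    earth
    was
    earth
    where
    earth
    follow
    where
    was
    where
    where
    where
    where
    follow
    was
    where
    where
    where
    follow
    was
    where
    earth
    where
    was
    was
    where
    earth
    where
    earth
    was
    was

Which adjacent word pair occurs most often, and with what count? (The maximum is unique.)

Bigram frequencies (highest first):
  where where: 9
  was where: 8
  where earth: 6
  where was: 5
  was was: 3
  earth was: 3
  … (8 more, each ≤ 3)

"where where", 9 times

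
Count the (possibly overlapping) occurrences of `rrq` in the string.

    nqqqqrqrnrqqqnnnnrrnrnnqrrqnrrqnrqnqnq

2

Sliding a length-3 window over the 38 characters (36 positions):
  position 25–27: rrq
  position 29–31: rrq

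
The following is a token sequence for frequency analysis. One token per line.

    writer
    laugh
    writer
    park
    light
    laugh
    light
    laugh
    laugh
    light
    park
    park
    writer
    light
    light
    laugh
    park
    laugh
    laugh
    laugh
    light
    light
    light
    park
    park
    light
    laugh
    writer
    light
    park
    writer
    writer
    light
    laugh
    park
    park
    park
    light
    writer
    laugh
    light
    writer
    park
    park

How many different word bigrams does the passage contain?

44 tokens → 43 bigram windows in total.
Repeated bigrams (each contributes count−1 duplicates):
  light laugh: 5
  park park: 5
  laugh light: 4
  laugh laugh: 3
  light light: 3
  light park: 3
  park light: 3
  writer light: 3
  … (6 more repeated)
27 duplicate windows → 43 − 27 = 16 distinct.

16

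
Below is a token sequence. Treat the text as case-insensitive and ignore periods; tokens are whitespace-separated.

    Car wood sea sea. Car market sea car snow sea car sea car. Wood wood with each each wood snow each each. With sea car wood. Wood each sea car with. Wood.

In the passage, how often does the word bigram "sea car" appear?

6

Scanning the 31 overlapping bigram windows for "sea car":
  position 4–5: sea car
  position 7–8: sea car
  position 10–11: sea car
  position 12–13: sea car
  position 24–25: sea car
  position 29–30: sea car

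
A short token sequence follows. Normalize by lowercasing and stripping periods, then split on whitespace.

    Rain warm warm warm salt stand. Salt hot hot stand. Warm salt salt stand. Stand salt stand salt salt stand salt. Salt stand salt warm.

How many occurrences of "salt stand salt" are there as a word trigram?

Scanning the 23 overlapping trigram windows for "salt stand salt":
  position 5–7: salt stand salt
  position 16–18: salt stand salt
  position 19–21: salt stand salt
  position 22–24: salt stand salt

4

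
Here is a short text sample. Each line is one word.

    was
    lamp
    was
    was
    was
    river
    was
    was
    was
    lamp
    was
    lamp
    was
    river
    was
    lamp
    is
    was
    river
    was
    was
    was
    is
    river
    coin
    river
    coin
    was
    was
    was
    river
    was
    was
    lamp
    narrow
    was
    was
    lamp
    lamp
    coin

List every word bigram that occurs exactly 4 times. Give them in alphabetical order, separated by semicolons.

Bigram counts meeting the condition (exactly 4 times):
  river was: 4
  was river: 4

river was; was river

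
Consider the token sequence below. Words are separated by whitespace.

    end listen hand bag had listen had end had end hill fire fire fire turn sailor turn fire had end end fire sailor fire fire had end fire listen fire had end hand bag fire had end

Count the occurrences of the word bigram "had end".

6

Scanning the 36 overlapping bigram windows for "had end":
  position 7–8: had end
  position 9–10: had end
  position 19–20: had end
  position 26–27: had end
  position 31–32: had end
  position 36–37: had end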